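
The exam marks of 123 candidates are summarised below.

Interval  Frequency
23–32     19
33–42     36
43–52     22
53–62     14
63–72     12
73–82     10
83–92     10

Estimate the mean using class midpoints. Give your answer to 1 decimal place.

50.3

Midpoints: 27.5, 37.5, 47.5, 57.5, 67.5, 77.5, 87.5
Σfm = 19×27.5 + 36×37.5 + 22×47.5 + 14×57.5 + 12×67.5 + 10×77.5 + 10×87.5 = 6182.5
n = Σf = 123
Mean = 6182.5 / 123 = 50.2642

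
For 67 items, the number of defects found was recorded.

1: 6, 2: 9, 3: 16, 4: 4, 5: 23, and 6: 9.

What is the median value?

Cumulative frequencies: 6, 15, 31, 35, 58, 67
n = 67, so the median is the value in position (n+1)/2 = 34.
Position 34 falls at value 4.

4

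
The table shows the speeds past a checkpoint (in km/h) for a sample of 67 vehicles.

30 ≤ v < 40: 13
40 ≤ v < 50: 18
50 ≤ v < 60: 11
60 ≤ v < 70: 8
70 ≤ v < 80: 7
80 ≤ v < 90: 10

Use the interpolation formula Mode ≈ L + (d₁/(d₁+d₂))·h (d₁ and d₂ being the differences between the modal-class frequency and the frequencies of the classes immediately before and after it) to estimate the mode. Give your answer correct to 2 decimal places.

44.17

Modal class: 40 ≤ v < 50 (highest frequency 18).
d₁ = 18 − 13 = 5, d₂ = 18 − 11 = 7
Mode ≈ 40 + (5/(5+7)) × 10 = 40 + 4.1667 = 44.1667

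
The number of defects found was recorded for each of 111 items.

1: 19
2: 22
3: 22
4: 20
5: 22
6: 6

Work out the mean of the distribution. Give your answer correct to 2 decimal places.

3.20

Values: 1, 2, 3, 4, 5, 6
Σfx = 19×1 + 22×2 + 22×3 + 20×4 + 22×5 + 6×6 = 355
n = Σf = 111
Mean = 355 / 111 = 3.1982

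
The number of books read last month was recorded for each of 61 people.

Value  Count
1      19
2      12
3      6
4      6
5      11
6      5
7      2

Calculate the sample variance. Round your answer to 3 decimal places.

3.583

Values: 1, 2, 3, 4, 5, 6, 7
n = 61, Σfx = 184, mean = 3.0164
Σfx² = 770
Σf(x − x̄)² = Σfx² − (Σfx)²/n = 770 − 184²/61 = 214.9836
Sample variance = 214.9836 / 60 = 3.5831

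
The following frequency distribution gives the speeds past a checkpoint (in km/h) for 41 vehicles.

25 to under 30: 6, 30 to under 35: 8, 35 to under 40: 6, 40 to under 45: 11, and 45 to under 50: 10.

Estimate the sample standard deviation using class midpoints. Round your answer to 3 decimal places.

7.073

Midpoints: 27.5, 32.5, 37.5, 42.5, 47.5
n = 41, Σfm = 1592.5, mean = 38.8415
Σfm² = 63856.25
Σf(m − x̄)² = Σfm² − (Σfm)²/n = 63856.25 − 1592.5²/41 = 2001.2195
Sample variance = 2001.2195 / 40 = 50.0305
Standard deviation = √50.0305 = 7.0732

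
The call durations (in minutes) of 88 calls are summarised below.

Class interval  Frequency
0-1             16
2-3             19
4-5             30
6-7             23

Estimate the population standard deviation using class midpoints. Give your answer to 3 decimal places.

Midpoints: 0.5, 2.5, 4.5, 6.5
n = 88, Σfm = 340, mean = 3.8636
Σfm² = 1702
Σf(m − x̄)² = Σfm² − (Σfm)²/n = 1702 − 340²/88 = 388.3636
Population variance = 388.3636 / 88 = 4.4132
Standard deviation = √4.4132 = 2.1008

2.101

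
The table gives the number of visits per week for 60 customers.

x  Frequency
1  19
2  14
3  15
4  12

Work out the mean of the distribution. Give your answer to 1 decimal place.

2.3

Values: 1, 2, 3, 4
Σfx = 19×1 + 14×2 + 15×3 + 12×4 = 140
n = Σf = 60
Mean = 140 / 60 = 2.3333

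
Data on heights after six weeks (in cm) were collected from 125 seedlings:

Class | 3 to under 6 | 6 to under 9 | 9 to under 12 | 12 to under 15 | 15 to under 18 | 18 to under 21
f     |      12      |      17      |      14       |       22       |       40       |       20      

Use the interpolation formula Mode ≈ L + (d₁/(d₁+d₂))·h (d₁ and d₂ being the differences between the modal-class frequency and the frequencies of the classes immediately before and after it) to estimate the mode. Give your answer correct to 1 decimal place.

Modal class: 15 to under 18 (highest frequency 40).
d₁ = 40 − 22 = 18, d₂ = 40 − 20 = 20
Mode ≈ 15 + (18/(18+20)) × 3 = 15 + 1.4211 = 16.4211

16.4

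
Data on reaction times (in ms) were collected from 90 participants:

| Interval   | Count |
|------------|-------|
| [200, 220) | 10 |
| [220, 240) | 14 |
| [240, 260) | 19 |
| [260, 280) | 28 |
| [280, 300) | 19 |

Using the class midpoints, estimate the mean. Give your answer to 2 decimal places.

Midpoints: 210, 230, 250, 270, 290
Σfm = 10×210 + 14×230 + 19×250 + 28×270 + 19×290 = 23140
n = Σf = 90
Mean = 23140 / 90 = 257.1111

257.11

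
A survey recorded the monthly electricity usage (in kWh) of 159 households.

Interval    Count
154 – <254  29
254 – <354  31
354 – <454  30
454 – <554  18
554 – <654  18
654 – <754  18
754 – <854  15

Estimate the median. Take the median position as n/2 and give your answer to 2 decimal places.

Cumulative frequencies: 29, 60, 90, 108, 126, 144, 159
n = 159; position = n/2 = 79.5.
This falls in the class 354 – <454: L = 354, F = 60, f = 30, h = 100.
Median ≈ 354 + ((79.5 − 60) / 30) × 100 = 419.0000

419.00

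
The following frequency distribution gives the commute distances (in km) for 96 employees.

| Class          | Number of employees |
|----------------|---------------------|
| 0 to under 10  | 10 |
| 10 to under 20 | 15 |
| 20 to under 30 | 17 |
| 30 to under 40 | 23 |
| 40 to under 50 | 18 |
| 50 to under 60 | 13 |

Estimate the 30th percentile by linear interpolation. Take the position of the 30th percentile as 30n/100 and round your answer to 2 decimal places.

Cumulative frequencies: 10, 25, 42, 65, 83, 96
n = 96; position = 30n/100 = 28.8.
This falls in the class 20 to under 30: L = 20, F = 25, f = 17, h = 10.
30th percentile ≈ 20 + ((28.8 − 25) / 17) × 10 = 22.2353

22.24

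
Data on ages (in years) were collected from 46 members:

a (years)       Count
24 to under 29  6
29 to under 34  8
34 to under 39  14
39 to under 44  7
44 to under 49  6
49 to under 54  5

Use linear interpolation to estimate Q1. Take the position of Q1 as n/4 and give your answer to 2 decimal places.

Cumulative frequencies: 6, 14, 28, 35, 41, 46
n = 46; position = n/4 = 11.5.
This falls in the class 29 to under 34: L = 29, F = 6, f = 8, h = 5.
Lower quartile ≈ 29 + ((11.5 − 6) / 8) × 5 = 32.4375

32.44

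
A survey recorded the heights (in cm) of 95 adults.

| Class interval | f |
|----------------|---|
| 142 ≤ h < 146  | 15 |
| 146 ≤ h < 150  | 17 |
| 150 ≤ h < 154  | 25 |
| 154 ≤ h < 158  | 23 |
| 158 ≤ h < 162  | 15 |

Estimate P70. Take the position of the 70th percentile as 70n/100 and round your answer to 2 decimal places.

155.65

Cumulative frequencies: 15, 32, 57, 80, 95
n = 95; position = 70n/100 = 66.5.
This falls in the class 154 ≤ h < 158: L = 154, F = 57, f = 23, h = 4.
70th percentile ≈ 154 + ((66.5 − 57) / 23) × 4 = 155.6522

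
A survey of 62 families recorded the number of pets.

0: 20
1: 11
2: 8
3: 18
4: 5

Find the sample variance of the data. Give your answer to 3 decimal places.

Values: 0, 1, 2, 3, 4
n = 62, Σfx = 101, mean = 1.6290
Σfx² = 285
Σf(x − x̄)² = Σfx² − (Σfx)²/n = 285 − 101²/62 = 120.4677
Sample variance = 120.4677 / 61 = 1.9749

1.975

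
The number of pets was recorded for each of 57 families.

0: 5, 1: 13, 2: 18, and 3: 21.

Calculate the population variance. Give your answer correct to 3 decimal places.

0.946

Values: 0, 1, 2, 3
n = 57, Σfx = 112, mean = 1.9649
Σfx² = 274
Σf(x − x̄)² = Σfx² − (Σfx)²/n = 274 − 112²/57 = 53.9298
Population variance = 53.9298 / 57 = 0.9461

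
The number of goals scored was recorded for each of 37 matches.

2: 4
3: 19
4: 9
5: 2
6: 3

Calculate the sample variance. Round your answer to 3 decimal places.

1.090

Values: 2, 3, 4, 5, 6
n = 37, Σfx = 129, mean = 3.4865
Σfx² = 489
Σf(x − x̄)² = Σfx² − (Σfx)²/n = 489 − 129²/37 = 39.2432
Sample variance = 39.2432 / 36 = 1.0901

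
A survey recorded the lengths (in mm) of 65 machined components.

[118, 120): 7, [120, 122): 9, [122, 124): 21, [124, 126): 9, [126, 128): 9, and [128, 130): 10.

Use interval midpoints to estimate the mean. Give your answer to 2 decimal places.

124.05

Midpoints: 119, 121, 123, 125, 127, 129
Σfm = 7×119 + 9×121 + 21×123 + 9×125 + 9×127 + 10×129 = 8063
n = Σf = 65
Mean = 8063 / 65 = 124.0462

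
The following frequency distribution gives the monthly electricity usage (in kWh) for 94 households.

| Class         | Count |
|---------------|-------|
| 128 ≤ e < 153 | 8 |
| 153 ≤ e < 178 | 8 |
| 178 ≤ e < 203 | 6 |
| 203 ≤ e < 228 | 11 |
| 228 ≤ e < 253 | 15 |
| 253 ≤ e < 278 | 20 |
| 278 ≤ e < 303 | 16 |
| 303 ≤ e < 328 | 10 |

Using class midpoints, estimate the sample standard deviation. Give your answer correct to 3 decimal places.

Midpoints: 140.5, 165.5, 190.5, 215.5, 240.5, 265.5, 290.5, 315.5
n = 94, Σfm = 22682, mean = 241.2979
Σfm² = 5728683.5
Σf(m − x̄)² = Σfm² − (Σfm)²/n = 5728683.5 − 22682²/94 = 255565.1596
Sample variance = 255565.1596 / 93 = 2748.0125
Standard deviation = √2748.0125 = 52.4215

52.421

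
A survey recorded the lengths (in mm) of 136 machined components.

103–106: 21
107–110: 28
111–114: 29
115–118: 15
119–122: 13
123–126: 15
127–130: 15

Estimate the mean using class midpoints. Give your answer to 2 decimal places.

Midpoints: 104.5, 108.5, 112.5, 116.5, 120.5, 124.5, 128.5
Σfm = 21×104.5 + 28×108.5 + 29×112.5 + 15×116.5 + 13×120.5 + 15×124.5 + 15×128.5 = 15604
n = Σf = 136
Mean = 15604 / 136 = 114.7353

114.74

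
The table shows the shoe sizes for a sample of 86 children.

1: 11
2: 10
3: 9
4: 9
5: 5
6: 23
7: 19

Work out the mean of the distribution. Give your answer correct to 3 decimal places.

Values: 1, 2, 3, 4, 5, 6, 7
Σfx = 11×1 + 10×2 + 9×3 + 9×4 + 5×5 + 23×6 + 19×7 = 390
n = Σf = 86
Mean = 390 / 86 = 4.5349

4.535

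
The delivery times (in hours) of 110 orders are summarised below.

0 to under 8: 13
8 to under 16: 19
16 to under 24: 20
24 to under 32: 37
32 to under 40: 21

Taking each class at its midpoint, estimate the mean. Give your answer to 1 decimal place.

Midpoints: 4, 12, 20, 28, 36
Σfm = 13×4 + 19×12 + 20×20 + 37×28 + 21×36 = 2472
n = Σf = 110
Mean = 2472 / 110 = 22.4727

22.5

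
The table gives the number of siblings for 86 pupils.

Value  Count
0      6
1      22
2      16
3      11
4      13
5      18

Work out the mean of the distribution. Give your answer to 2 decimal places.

Values: 0, 1, 2, 3, 4, 5
Σfx = 6×0 + 22×1 + 16×2 + 11×3 + 13×4 + 18×5 = 229
n = Σf = 86
Mean = 229 / 86 = 2.6628

2.66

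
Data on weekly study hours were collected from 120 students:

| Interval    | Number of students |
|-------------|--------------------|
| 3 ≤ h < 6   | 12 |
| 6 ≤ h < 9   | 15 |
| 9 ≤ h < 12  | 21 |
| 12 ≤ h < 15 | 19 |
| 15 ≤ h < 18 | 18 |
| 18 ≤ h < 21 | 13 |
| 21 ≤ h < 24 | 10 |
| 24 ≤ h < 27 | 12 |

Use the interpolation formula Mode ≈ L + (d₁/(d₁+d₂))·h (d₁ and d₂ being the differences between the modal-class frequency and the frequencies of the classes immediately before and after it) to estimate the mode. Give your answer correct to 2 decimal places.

Modal class: 9 ≤ h < 12 (highest frequency 21).
d₁ = 21 − 15 = 6, d₂ = 21 − 19 = 2
Mode ≈ 9 + (6/(6+2)) × 3 = 9 + 2.2500 = 11.2500

11.25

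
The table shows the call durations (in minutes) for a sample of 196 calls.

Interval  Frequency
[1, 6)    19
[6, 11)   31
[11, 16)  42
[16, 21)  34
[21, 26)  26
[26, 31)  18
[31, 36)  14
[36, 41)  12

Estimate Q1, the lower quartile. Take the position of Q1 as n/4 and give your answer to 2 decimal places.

Cumulative frequencies: 19, 50, 92, 126, 152, 170, 184, 196
n = 196; position = n/4 = 49.
This falls in the class [6, 11): L = 6, F = 19, f = 31, h = 5.
Lower quartile ≈ 6 + ((49 − 19) / 31) × 5 = 10.8387

10.84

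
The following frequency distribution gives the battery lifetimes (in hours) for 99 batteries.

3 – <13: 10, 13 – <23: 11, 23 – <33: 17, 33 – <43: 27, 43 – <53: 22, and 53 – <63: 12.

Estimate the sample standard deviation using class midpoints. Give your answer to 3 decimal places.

14.834

Midpoints: 8, 18, 28, 38, 48, 58
n = 99, Σfm = 3532, mean = 35.6768
Σfm² = 147576
Σf(m − x̄)² = Σfm² − (Σfm)²/n = 147576 − 3532²/99 = 21565.6566
Sample variance = 21565.6566 / 98 = 220.0577
Standard deviation = √220.0577 = 14.8343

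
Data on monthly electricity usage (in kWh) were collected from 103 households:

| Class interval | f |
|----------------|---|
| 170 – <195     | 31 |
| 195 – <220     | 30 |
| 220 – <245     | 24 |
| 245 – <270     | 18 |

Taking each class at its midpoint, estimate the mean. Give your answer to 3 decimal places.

Midpoints: 182.5, 207.5, 232.5, 257.5
Σfm = 31×182.5 + 30×207.5 + 24×232.5 + 18×257.5 = 22097.5
n = Σf = 103
Mean = 22097.5 / 103 = 214.5388

214.539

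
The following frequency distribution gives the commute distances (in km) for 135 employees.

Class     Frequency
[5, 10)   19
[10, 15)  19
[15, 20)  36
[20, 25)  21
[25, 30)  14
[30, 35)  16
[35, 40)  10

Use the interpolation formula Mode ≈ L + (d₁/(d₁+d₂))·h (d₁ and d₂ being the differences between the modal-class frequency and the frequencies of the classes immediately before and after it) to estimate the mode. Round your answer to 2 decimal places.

Modal class: [15, 20) (highest frequency 36).
d₁ = 36 − 19 = 17, d₂ = 36 − 21 = 15
Mode ≈ 15 + (17/(17+15)) × 5 = 15 + 2.6562 = 17.6562

17.66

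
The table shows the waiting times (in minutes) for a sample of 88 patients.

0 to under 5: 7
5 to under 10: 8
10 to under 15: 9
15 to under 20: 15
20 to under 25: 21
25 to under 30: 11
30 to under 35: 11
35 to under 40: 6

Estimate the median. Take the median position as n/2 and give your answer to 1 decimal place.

21.2

Cumulative frequencies: 7, 15, 24, 39, 60, 71, 82, 88
n = 88; position = n/2 = 44.
This falls in the class 20 to under 25: L = 20, F = 39, f = 21, h = 5.
Median ≈ 20 + ((44 − 39) / 21) × 5 = 21.1905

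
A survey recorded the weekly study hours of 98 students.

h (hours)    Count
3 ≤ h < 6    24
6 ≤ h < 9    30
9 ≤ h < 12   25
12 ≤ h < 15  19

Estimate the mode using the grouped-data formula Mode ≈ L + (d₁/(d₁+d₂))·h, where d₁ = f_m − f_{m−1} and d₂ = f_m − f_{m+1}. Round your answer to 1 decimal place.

7.6

Modal class: 6 ≤ h < 9 (highest frequency 30).
d₁ = 30 − 24 = 6, d₂ = 30 − 25 = 5
Mode ≈ 6 + (6/(6+5)) × 3 = 6 + 1.6364 = 7.6364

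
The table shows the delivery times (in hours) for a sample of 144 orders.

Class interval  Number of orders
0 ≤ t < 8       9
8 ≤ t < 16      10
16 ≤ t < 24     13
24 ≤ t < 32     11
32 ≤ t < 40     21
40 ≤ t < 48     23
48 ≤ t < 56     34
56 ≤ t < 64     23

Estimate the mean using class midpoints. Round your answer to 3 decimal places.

Midpoints: 4, 12, 20, 28, 36, 44, 52, 60
Σfm = 9×4 + 10×12 + 13×20 + 11×28 + 21×36 + 23×44 + 34×52 + 23×60 = 5640
n = Σf = 144
Mean = 5640 / 144 = 39.1667

39.167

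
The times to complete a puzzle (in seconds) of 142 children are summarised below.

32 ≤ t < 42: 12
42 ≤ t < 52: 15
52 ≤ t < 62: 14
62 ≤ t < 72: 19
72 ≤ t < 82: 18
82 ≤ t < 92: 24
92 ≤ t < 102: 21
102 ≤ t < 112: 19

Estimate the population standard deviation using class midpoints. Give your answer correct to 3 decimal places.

21.867

Midpoints: 37, 47, 57, 67, 77, 87, 97, 107
n = 142, Σfm = 10764, mean = 75.8028
Σfm² = 883838
Σf(m − x̄)² = Σfm² − (Σfm)²/n = 883838 − 10764²/142 = 67896.4789
Population variance = 67896.4789 / 142 = 478.1442
Standard deviation = √478.1442 = 21.8665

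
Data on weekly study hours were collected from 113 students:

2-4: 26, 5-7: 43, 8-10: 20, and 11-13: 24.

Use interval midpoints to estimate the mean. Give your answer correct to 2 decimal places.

Midpoints: 3, 6, 9, 12
Σfm = 26×3 + 43×6 + 20×9 + 24×12 = 804
n = Σf = 113
Mean = 804 / 113 = 7.1150

7.12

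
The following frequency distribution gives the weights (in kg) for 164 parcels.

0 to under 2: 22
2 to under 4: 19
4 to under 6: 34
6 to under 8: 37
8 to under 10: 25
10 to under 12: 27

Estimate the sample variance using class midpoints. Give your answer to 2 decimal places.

Midpoints: 1, 3, 5, 7, 9, 11
n = 164, Σfm = 1030, mean = 6.2805
Σfm² = 8148
Σf(m − x̄)² = Σfm² − (Σfm)²/n = 8148 − 1030²/164 = 1679.0976
Sample variance = 1679.0976 / 163 = 10.3012

10.30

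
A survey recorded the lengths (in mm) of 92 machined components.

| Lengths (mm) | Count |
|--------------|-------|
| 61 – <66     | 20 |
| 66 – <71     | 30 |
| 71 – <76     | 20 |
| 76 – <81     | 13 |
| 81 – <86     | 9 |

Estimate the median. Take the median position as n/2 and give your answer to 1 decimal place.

Cumulative frequencies: 20, 50, 70, 83, 92
n = 92; position = n/2 = 46.
This falls in the class 66 – <71: L = 66, F = 20, f = 30, h = 5.
Median ≈ 66 + ((46 − 20) / 30) × 5 = 70.3333

70.3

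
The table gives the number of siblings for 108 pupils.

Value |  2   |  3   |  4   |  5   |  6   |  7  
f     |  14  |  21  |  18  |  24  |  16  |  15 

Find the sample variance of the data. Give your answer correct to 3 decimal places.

Values: 2, 3, 4, 5, 6, 7
n = 108, Σfx = 484, mean = 4.4815
Σfx² = 2444
Σf(x − x̄)² = Σfx² − (Σfx)²/n = 2444 − 484²/108 = 274.9630
Sample variance = 274.9630 / 107 = 2.5697

2.570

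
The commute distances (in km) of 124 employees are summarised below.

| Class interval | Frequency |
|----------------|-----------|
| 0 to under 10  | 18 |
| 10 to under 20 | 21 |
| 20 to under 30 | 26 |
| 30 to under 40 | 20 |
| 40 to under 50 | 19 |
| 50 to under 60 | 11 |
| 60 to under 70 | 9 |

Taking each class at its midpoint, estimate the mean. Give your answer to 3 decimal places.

30.645

Midpoints: 5, 15, 25, 35, 45, 55, 65
Σfm = 18×5 + 21×15 + 26×25 + 20×35 + 19×45 + 11×55 + 9×65 = 3800
n = Σf = 124
Mean = 3800 / 124 = 30.6452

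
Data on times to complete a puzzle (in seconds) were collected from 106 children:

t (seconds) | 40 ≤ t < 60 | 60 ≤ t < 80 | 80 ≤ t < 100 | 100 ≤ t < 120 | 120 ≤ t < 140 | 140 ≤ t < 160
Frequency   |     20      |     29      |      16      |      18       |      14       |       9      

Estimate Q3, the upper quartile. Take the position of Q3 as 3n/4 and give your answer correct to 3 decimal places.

Cumulative frequencies: 20, 49, 65, 83, 97, 106
n = 106; position = 3n/4 = 79.5.
This falls in the class 100 ≤ t < 120: L = 100, F = 65, f = 18, h = 20.
Upper quartile ≈ 100 + ((79.5 − 65) / 18) × 20 = 116.1111

116.111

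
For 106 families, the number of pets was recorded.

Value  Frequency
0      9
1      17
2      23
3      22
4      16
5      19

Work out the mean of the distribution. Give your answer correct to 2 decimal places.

2.72

Values: 0, 1, 2, 3, 4, 5
Σfx = 9×0 + 17×1 + 23×2 + 22×3 + 16×4 + 19×5 = 288
n = Σf = 106
Mean = 288 / 106 = 2.7170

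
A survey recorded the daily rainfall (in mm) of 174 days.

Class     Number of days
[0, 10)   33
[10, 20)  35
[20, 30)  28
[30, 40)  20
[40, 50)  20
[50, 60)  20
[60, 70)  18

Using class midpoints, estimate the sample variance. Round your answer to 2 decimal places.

397.35

Midpoints: 5, 15, 25, 35, 45, 55, 65
n = 174, Σfm = 5260, mean = 30.2299
Σfm² = 227750
Σf(m − x̄)² = Σfm² − (Σfm)²/n = 227750 − 5260²/174 = 68740.8046
Sample variance = 68740.8046 / 173 = 397.3457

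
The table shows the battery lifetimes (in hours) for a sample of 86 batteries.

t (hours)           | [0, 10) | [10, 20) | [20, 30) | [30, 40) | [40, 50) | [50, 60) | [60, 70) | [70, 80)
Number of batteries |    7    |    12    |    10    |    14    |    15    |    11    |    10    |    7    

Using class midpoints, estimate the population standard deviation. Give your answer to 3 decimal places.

20.556

Midpoints: 5, 15, 25, 35, 45, 55, 65, 75
n = 86, Σfm = 3410, mean = 39.6512
Σfm² = 171550
Σf(m − x̄)² = Σfm² − (Σfm)²/n = 171550 − 3410²/86 = 36339.5349
Population variance = 36339.5349 / 86 = 422.5527
Standard deviation = √422.5527 = 20.5561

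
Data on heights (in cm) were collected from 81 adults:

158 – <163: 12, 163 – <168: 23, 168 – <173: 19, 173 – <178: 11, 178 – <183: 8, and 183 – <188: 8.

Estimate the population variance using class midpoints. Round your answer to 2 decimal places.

Midpoints: 160.5, 165.5, 170.5, 175.5, 180.5, 185.5
n = 81, Σfm = 13830.5, mean = 170.7469
Σfm² = 2366160.25
Σf(m − x̄)² = Σfm² − (Σfm)²/n = 2366160.25 − 13830.5²/81 = 4645.0617
Population variance = 4645.0617 / 81 = 57.3464

57.35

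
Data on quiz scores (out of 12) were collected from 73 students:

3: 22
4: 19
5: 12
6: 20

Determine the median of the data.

Cumulative frequencies: 22, 41, 53, 73
n = 73, so the median is the value in position (n+1)/2 = 37.
Position 37 falls at value 4.

4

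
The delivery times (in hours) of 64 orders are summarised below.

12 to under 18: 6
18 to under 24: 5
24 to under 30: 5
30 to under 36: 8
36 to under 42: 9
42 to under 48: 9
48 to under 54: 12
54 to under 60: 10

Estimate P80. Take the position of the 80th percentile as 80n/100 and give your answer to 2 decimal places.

52.60

Cumulative frequencies: 6, 11, 16, 24, 33, 42, 54, 64
n = 64; position = 80n/100 = 51.2.
This falls in the class 48 to under 54: L = 48, F = 42, f = 12, h = 6.
80th percentile ≈ 48 + ((51.2 − 42) / 12) × 6 = 52.6000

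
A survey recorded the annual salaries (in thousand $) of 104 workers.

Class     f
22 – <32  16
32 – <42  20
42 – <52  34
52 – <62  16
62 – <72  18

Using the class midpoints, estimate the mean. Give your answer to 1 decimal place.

Midpoints: 27, 37, 47, 57, 67
Σfm = 16×27 + 20×37 + 34×47 + 16×57 + 18×67 = 4888
n = Σf = 104
Mean = 4888 / 104 = 47.0000

47.0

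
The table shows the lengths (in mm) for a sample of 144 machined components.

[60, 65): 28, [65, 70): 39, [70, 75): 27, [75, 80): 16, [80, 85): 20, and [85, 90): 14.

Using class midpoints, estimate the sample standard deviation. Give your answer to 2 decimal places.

Midpoints: 62.5, 67.5, 72.5, 77.5, 82.5, 87.5
n = 144, Σfm = 10455, mean = 72.6042
Σfm² = 768400
Σf(m − x̄)² = Σfm² − (Σfm)²/n = 768400 − 10455²/144 = 9323.4375
Sample variance = 9323.4375 / 143 = 65.1989
Standard deviation = √65.1989 = 8.0746

8.07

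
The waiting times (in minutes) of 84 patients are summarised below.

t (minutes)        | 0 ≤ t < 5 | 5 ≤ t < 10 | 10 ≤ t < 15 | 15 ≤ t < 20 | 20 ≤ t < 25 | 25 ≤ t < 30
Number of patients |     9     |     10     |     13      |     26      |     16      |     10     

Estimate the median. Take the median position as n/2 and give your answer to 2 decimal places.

Cumulative frequencies: 9, 19, 32, 58, 74, 84
n = 84; position = n/2 = 42.
This falls in the class 15 ≤ t < 20: L = 15, F = 32, f = 26, h = 5.
Median ≈ 15 + ((42 − 32) / 26) × 5 = 16.9231

16.92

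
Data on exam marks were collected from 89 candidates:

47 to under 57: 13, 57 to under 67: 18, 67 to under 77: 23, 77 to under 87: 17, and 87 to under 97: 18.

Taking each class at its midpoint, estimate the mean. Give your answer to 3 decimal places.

73.011

Midpoints: 52, 62, 72, 82, 92
Σfm = 13×52 + 18×62 + 23×72 + 17×82 + 18×92 = 6498
n = Σf = 89
Mean = 6498 / 89 = 73.0112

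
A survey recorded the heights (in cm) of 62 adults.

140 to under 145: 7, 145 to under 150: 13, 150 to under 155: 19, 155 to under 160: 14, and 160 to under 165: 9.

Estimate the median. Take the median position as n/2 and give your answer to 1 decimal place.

Cumulative frequencies: 7, 20, 39, 53, 62
n = 62; position = n/2 = 31.
This falls in the class 150 to under 155: L = 150, F = 20, f = 19, h = 5.
Median ≈ 150 + ((31 − 20) / 19) × 5 = 152.8947

152.9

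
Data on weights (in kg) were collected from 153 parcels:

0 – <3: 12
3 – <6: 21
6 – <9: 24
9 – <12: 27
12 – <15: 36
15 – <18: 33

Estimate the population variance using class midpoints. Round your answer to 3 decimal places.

22.588

Midpoints: 1.5, 4.5, 7.5, 10.5, 13.5, 16.5
n = 153, Σfm = 1606.5, mean = 10.5000
Σfm² = 20324.25
Σf(m − x̄)² = Σfm² − (Σfm)²/n = 20324.25 − 1606.5²/153 = 3456.0000
Population variance = 3456.0000 / 153 = 22.5882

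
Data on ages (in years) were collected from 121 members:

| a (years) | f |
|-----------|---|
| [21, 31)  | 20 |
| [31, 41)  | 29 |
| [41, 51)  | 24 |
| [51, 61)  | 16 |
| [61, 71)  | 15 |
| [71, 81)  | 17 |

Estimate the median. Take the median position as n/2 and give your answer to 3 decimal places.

45.792

Cumulative frequencies: 20, 49, 73, 89, 104, 121
n = 121; position = n/2 = 60.5.
This falls in the class [41, 51): L = 41, F = 49, f = 24, h = 10.
Median ≈ 41 + ((60.5 − 49) / 24) × 10 = 45.7917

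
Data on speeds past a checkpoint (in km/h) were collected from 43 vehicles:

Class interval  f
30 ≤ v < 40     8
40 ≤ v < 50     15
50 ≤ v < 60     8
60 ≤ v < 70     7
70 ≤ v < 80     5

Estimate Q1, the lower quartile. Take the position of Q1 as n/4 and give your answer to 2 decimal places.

Cumulative frequencies: 8, 23, 31, 38, 43
n = 43; position = n/4 = 10.75.
This falls in the class 40 ≤ v < 50: L = 40, F = 8, f = 15, h = 10.
Lower quartile ≈ 40 + ((10.75 − 8) / 15) × 10 = 41.8333

41.83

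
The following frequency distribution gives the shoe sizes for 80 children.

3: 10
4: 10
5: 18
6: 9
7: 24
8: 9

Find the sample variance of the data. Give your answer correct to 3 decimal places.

2.526

Values: 3, 4, 5, 6, 7, 8
n = 80, Σfx = 454, mean = 5.6750
Σfx² = 2776
Σf(x − x̄)² = Σfx² − (Σfx)²/n = 2776 − 454²/80 = 199.5500
Sample variance = 199.5500 / 79 = 2.5259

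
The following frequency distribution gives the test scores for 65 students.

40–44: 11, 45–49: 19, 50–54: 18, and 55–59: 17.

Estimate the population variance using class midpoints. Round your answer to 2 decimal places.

27.36

Midpoints: 42, 47, 52, 57
n = 65, Σfm = 3260, mean = 50.1538
Σfm² = 165280
Σf(m − x̄)² = Σfm² − (Σfm)²/n = 165280 − 3260²/65 = 1778.4615
Population variance = 1778.4615 / 65 = 27.3609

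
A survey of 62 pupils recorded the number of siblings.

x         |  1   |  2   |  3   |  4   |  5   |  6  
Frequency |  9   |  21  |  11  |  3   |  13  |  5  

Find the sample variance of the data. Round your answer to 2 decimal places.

2.57

Values: 1, 2, 3, 4, 5, 6
n = 62, Σfx = 191, mean = 3.0806
Σfx² = 745
Σf(x − x̄)² = Σfx² − (Σfx)²/n = 745 − 191²/62 = 156.5968
Sample variance = 156.5968 / 61 = 2.5672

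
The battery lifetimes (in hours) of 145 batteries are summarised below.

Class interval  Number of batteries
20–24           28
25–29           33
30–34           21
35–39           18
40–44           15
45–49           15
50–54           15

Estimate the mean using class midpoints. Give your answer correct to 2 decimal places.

34.21

Midpoints: 22, 27, 32, 37, 42, 47, 52
Σfm = 28×22 + 33×27 + 21×32 + 18×37 + 15×42 + 15×47 + 15×52 = 4960
n = Σf = 145
Mean = 4960 / 145 = 34.2069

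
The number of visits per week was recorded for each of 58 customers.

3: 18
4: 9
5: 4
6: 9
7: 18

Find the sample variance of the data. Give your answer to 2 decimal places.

Values: 3, 4, 5, 6, 7
n = 58, Σfx = 290, mean = 5.0000
Σfx² = 1612
Σf(x − x̄)² = Σfx² − (Σfx)²/n = 1612 − 290²/58 = 162.0000
Sample variance = 162.0000 / 57 = 2.8421

2.84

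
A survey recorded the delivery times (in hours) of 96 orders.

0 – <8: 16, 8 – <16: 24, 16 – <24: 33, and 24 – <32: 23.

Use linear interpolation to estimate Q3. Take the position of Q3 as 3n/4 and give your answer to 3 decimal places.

23.758

Cumulative frequencies: 16, 40, 73, 96
n = 96; position = 3n/4 = 72.
This falls in the class 16 – <24: L = 16, F = 40, f = 33, h = 8.
Upper quartile ≈ 16 + ((72 − 40) / 33) × 8 = 23.7576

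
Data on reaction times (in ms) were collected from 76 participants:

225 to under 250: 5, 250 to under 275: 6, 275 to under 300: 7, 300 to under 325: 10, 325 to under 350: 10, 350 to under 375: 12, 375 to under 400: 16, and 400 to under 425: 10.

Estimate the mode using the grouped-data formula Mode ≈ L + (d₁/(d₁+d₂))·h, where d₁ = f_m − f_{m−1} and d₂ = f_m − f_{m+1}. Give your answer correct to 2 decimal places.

Modal class: 375 to under 400 (highest frequency 16).
d₁ = 16 − 12 = 4, d₂ = 16 − 10 = 6
Mode ≈ 375 + (4/(4+6)) × 25 = 375 + 10.0000 = 385.0000

385.00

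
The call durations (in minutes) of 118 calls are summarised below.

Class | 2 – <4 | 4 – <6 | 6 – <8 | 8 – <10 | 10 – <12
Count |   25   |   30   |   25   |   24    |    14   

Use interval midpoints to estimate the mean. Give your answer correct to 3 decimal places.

Midpoints: 3, 5, 7, 9, 11
Σfm = 25×3 + 30×5 + 25×7 + 24×9 + 14×11 = 770
n = Σf = 118
Mean = 770 / 118 = 6.5254

6.525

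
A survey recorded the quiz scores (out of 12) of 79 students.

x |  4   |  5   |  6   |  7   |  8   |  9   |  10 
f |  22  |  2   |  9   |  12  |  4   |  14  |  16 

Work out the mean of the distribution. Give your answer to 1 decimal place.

7.0

Values: 4, 5, 6, 7, 8, 9, 10
Σfx = 22×4 + 2×5 + 9×6 + 12×7 + 4×8 + 14×9 + 16×10 = 554
n = Σf = 79
Mean = 554 / 79 = 7.0127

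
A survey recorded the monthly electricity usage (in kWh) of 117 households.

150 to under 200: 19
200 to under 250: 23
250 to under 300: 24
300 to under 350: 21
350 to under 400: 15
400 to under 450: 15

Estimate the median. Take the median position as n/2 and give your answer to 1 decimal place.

284.4

Cumulative frequencies: 19, 42, 66, 87, 102, 117
n = 117; position = n/2 = 58.5.
This falls in the class 250 to under 300: L = 250, F = 42, f = 24, h = 50.
Median ≈ 250 + ((58.5 − 42) / 24) × 50 = 284.3750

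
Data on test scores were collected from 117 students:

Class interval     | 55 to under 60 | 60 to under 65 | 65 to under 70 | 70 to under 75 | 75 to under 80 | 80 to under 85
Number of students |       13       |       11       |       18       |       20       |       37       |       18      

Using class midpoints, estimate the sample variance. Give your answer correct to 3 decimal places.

Midpoints: 57.5, 62.5, 67.5, 72.5, 77.5, 82.5
n = 117, Σfm = 8452.5, mean = 72.2436
Σfm² = 617831.25
Σf(m − x̄)² = Σfm² − (Σfm)²/n = 617831.25 − 8452.5²/117 = 7192.3077
Sample variance = 7192.3077 / 116 = 62.0027

62.003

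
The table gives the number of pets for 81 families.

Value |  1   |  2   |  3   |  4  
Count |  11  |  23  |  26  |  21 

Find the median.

Cumulative frequencies: 11, 34, 60, 81
n = 81, so the median is the value in position (n+1)/2 = 41.
Position 41 falls at value 3.

3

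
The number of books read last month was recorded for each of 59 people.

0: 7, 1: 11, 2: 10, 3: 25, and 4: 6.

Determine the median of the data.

Cumulative frequencies: 7, 18, 28, 53, 59
n = 59, so the median is the value in position (n+1)/2 = 30.
Position 30 falls at value 3.

3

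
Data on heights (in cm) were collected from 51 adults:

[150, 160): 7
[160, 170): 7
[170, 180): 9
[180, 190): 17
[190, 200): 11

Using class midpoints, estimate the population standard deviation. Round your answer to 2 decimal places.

Midpoints: 155, 165, 175, 185, 195
n = 51, Σfm = 9105, mean = 178.5294
Σfm² = 1634475
Σf(m − x̄)² = Σfm² − (Σfm)²/n = 1634475 − 9105²/51 = 8964.7059
Population variance = 8964.7059 / 51 = 175.7785
Standard deviation = √175.7785 = 13.2582

13.26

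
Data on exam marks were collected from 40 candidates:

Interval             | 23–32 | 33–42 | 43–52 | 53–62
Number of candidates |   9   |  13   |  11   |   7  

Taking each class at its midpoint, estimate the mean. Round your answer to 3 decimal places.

41.500

Midpoints: 27.5, 37.5, 47.5, 57.5
Σfm = 9×27.5 + 13×37.5 + 11×47.5 + 7×57.5 = 1660
n = Σf = 40
Mean = 1660 / 40 = 41.5000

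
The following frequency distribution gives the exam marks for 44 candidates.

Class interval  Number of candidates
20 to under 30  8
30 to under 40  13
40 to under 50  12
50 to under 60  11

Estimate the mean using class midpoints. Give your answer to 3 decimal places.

Midpoints: 25, 35, 45, 55
Σfm = 8×25 + 13×35 + 12×45 + 11×55 = 1800
n = Σf = 44
Mean = 1800 / 44 = 40.9091

40.909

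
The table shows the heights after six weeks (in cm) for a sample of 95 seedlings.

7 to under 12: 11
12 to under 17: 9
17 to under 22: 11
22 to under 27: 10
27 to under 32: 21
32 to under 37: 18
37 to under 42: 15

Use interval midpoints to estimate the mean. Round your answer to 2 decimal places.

Midpoints: 9.5, 14.5, 19.5, 24.5, 29.5, 34.5, 39.5
Σfm = 11×9.5 + 9×14.5 + 11×19.5 + 10×24.5 + 21×29.5 + 18×34.5 + 15×39.5 = 2527.5
n = Σf = 95
Mean = 2527.5 / 95 = 26.6053

26.61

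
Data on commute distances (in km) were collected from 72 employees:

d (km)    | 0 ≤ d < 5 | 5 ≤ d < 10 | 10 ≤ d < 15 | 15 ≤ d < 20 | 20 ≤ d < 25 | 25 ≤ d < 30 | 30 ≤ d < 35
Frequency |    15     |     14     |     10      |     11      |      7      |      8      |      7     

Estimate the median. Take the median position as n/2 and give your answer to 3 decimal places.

Cumulative frequencies: 15, 29, 39, 50, 57, 65, 72
n = 72; position = n/2 = 36.
This falls in the class 10 ≤ d < 15: L = 10, F = 29, f = 10, h = 5.
Median ≈ 10 + ((36 − 29) / 10) × 5 = 13.5000

13.500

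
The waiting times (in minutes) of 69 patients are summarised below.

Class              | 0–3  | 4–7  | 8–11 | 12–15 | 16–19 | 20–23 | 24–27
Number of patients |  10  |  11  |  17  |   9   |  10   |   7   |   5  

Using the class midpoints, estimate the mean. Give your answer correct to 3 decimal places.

11.761

Midpoints: 1.5, 5.5, 9.5, 13.5, 17.5, 21.5, 25.5
Σfm = 10×1.5 + 11×5.5 + 17×9.5 + 9×13.5 + 10×17.5 + 7×21.5 + 5×25.5 = 811.5
n = Σf = 69
Mean = 811.5 / 69 = 11.7609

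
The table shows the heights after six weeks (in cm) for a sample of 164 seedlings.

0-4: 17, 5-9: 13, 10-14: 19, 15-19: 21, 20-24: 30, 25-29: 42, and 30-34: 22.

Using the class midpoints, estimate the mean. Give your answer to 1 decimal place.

Midpoints: 2, 7, 12, 17, 22, 27, 32
Σfm = 17×2 + 13×7 + 19×12 + 21×17 + 30×22 + 42×27 + 22×32 = 3208
n = Σf = 164
Mean = 3208 / 164 = 19.5610

19.6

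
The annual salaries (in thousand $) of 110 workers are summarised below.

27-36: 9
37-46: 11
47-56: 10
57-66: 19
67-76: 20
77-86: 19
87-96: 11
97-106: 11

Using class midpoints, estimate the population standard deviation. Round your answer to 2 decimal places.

Midpoints: 31.5, 41.5, 51.5, 61.5, 71.5, 81.5, 91.5, 101.5
n = 110, Σfm = 7525, mean = 68.4091
Σfm² = 560127.5
Σf(m − x̄)² = Σfm² − (Σfm)²/n = 560127.5 − 7525²/110 = 45349.0909
Population variance = 45349.0909 / 110 = 412.2645
Standard deviation = √412.2645 = 20.3043

20.30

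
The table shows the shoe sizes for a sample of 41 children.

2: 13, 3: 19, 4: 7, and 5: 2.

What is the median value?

3

Cumulative frequencies: 13, 32, 39, 41
n = 41, so the median is the value in position (n+1)/2 = 21.
Position 21 falls at value 3.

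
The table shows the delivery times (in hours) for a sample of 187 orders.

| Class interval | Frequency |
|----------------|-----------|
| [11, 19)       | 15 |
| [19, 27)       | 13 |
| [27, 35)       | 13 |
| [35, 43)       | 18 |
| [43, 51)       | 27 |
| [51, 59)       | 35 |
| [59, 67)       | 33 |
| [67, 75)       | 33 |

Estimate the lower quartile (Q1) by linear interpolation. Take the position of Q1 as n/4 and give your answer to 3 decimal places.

Cumulative frequencies: 15, 28, 41, 59, 86, 121, 154, 187
n = 187; position = n/4 = 46.75.
This falls in the class [35, 43): L = 35, F = 41, f = 18, h = 8.
Lower quartile ≈ 35 + ((46.75 − 41) / 18) × 8 = 37.5556

37.556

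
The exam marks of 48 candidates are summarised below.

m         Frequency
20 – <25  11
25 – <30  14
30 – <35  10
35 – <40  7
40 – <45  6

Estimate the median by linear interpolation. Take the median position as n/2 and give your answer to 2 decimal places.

Cumulative frequencies: 11, 25, 35, 42, 48
n = 48; position = n/2 = 24.
This falls in the class 25 – <30: L = 25, F = 11, f = 14, h = 5.
Median ≈ 25 + ((24 − 11) / 14) × 5 = 29.6429

29.64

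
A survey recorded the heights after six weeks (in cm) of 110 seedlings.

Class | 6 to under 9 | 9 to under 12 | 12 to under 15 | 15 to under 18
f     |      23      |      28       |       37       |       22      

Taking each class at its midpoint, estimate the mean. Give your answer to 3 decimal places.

12.082

Midpoints: 7.5, 10.5, 13.5, 16.5
Σfm = 23×7.5 + 28×10.5 + 37×13.5 + 22×16.5 = 1329
n = Σf = 110
Mean = 1329 / 110 = 12.0818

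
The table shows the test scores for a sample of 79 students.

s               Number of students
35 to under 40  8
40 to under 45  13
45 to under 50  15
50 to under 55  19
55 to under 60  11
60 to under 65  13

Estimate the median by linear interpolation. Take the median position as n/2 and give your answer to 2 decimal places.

Cumulative frequencies: 8, 21, 36, 55, 66, 79
n = 79; position = n/2 = 39.5.
This falls in the class 50 to under 55: L = 50, F = 36, f = 19, h = 5.
Median ≈ 50 + ((39.5 − 36) / 19) × 5 = 50.9211

50.92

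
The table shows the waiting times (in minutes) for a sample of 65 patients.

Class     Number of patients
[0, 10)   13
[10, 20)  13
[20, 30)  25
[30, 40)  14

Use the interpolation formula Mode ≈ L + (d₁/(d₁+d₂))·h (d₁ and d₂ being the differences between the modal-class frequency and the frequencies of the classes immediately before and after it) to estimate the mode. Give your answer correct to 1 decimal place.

Modal class: [20, 30) (highest frequency 25).
d₁ = 25 − 13 = 12, d₂ = 25 − 14 = 11
Mode ≈ 20 + (12/(12+11)) × 10 = 20 + 5.2174 = 25.2174

25.2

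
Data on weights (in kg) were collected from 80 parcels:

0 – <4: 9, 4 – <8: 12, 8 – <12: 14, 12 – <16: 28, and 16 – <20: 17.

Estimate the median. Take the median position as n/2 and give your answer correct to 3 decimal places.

12.714

Cumulative frequencies: 9, 21, 35, 63, 80
n = 80; position = n/2 = 40.
This falls in the class 12 – <16: L = 12, F = 35, f = 28, h = 4.
Median ≈ 12 + ((40 − 35) / 28) × 4 = 12.7143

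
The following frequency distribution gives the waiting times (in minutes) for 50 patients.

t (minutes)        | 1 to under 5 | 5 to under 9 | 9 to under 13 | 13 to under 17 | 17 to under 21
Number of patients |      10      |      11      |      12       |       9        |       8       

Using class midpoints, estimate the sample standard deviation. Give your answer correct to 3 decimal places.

5.459

Midpoints: 3, 7, 11, 15, 19
n = 50, Σfm = 526, mean = 10.5200
Σfm² = 6994
Σf(m − x̄)² = Σfm² − (Σfm)²/n = 6994 − 526²/50 = 1460.4800
Sample variance = 1460.4800 / 49 = 29.8057
Standard deviation = √29.8057 = 5.4595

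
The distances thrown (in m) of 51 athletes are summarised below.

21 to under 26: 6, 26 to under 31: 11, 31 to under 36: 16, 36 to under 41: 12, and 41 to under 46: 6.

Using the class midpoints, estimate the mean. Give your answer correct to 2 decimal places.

Midpoints: 23.5, 28.5, 33.5, 38.5, 43.5
Σfm = 6×23.5 + 11×28.5 + 16×33.5 + 12×38.5 + 6×43.5 = 1713.5
n = Σf = 51
Mean = 1713.5 / 51 = 33.5980

33.60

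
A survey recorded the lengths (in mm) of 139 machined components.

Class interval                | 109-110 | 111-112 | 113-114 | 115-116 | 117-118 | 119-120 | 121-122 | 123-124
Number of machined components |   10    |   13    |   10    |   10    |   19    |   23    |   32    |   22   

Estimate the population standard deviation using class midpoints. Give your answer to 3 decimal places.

4.365

Midpoints: 109.5, 111.5, 113.5, 115.5, 117.5, 119.5, 121.5, 123.5
n = 139, Σfm = 16420.5, mean = 118.1331
Σfm² = 1942452.75
Σf(m − x̄)² = Σfm² − (Σfm)²/n = 1942452.75 − 16420.5²/139 = 2648.2878
Population variance = 2648.2878 / 139 = 19.0524
Standard deviation = √19.0524 = 4.3649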